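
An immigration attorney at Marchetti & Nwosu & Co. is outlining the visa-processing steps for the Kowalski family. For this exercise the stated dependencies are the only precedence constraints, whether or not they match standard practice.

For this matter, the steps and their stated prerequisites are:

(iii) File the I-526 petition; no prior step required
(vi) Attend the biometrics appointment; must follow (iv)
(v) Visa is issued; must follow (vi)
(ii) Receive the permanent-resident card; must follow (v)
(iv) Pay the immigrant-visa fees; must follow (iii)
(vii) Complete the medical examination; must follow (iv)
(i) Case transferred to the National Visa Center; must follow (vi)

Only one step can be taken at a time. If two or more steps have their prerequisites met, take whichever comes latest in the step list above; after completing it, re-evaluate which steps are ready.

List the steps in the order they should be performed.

(iii) → (iv) → (vii) → (vi) → (i) → (v) → (ii)

Only (iii) has no prerequisites, so it is first.
(iv) needed (iii), now all done → (iv).
Ready: (vii) and (vi). (vii) is listed later → (vii).
(vi) needed (iv), now all done → (vi).
Ready: (i) and (v). (i) is listed later → (i).
That leaves (v) as the only ready step → (v).
(ii) is the only step now ready → (ii).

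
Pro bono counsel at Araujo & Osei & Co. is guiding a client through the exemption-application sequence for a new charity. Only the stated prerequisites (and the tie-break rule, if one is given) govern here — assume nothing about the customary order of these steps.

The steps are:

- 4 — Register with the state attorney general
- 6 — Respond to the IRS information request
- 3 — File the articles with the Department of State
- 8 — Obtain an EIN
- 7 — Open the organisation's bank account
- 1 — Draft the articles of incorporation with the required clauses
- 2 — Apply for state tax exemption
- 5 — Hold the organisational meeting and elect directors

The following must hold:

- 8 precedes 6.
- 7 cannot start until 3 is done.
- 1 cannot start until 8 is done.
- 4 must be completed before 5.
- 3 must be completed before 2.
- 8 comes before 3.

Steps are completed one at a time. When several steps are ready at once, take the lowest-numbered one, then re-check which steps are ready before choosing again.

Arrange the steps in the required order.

4 and 8 have no prerequisites; 4 has the earlier label, so 4 is first.
Ready: 5 and 8. 5 has the earlier label → 5.
8 is the only step now ready → 8.
1, 3 and 6 are all available; 1 has the earlier label → 1.
3 and 6 are both available; 3 has the earlier label → 3.
Now 2, 6 and 7 have their prerequisites met. 2 has the earlier label, so 2 next.
6 and 7 are both available; 6 has the earlier label → 6.
7 is the only step now ready → 7.

4, 5, 8, 1, 3, 2, 6, 7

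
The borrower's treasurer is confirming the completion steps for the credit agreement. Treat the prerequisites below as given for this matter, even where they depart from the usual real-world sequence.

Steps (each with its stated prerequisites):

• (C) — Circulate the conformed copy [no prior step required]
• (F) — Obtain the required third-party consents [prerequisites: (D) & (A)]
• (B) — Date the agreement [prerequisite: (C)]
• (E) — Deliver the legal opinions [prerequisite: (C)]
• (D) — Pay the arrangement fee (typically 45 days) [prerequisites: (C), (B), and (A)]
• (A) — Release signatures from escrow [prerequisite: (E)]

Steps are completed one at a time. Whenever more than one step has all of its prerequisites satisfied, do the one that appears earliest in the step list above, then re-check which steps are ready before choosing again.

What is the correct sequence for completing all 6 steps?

(C) has no prerequisites → (C) first.
(B) and (E) are both available; (B) is listed earlier → (B).
That leaves (E) as the only ready step → (E).
Next only (A) has its prerequisites met → (A).
(D) needed (C), (B) and (A), now all done → (D).
That leaves (F) as the only ready step → (F).

(C), (B), (E), (A), (D), (F)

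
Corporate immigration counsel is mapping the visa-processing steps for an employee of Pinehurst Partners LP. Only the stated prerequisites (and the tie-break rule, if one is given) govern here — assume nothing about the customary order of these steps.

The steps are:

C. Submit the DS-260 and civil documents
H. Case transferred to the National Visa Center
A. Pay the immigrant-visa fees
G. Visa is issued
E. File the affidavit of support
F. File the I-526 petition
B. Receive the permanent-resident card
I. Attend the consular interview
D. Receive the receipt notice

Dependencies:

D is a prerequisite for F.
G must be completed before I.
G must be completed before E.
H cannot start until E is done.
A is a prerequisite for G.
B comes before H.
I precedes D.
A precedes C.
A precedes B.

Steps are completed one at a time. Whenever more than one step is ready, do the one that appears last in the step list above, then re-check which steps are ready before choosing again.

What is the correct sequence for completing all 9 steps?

A, B, G, I, D, F, E, H, C

A has no prerequisites → A first.
Ready: B, G and C. B is listed later → B.
Now G and C have their prerequisites met. G is listed later, so G next.
Ready: I, E and C. I is listed later → I.
D, E and C are all available; D is listed later → D.
Now F, E and C have their prerequisites met. F is listed later, so F next.
E and C are both available; E is listed later → E.
H now also ready, so the ready set is {H, C}; H is listed later → H.
C is the only step now ready → C.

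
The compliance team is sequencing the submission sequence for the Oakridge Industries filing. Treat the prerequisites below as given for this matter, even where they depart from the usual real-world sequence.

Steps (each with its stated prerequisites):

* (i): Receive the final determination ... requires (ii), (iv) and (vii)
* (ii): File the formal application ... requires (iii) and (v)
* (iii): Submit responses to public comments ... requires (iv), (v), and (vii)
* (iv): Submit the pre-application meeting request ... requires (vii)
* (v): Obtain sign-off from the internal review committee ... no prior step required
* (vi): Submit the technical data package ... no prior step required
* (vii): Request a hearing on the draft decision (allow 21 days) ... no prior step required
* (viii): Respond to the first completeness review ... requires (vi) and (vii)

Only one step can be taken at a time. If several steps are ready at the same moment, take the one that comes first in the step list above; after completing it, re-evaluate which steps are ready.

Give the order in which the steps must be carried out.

(v), (vi), (vii), (iv), (iii), (ii), (i), (viii)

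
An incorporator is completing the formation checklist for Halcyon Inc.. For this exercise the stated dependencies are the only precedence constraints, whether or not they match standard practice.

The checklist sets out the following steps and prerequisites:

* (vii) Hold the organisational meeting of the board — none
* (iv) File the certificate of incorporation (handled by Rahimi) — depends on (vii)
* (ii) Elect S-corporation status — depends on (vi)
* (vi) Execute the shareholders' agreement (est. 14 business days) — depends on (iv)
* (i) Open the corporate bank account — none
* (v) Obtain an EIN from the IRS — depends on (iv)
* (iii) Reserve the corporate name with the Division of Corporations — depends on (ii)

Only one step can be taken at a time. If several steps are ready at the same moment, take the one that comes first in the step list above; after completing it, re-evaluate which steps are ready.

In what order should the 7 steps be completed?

(vii), (iv), (vi), (ii), (i), (v), (iii)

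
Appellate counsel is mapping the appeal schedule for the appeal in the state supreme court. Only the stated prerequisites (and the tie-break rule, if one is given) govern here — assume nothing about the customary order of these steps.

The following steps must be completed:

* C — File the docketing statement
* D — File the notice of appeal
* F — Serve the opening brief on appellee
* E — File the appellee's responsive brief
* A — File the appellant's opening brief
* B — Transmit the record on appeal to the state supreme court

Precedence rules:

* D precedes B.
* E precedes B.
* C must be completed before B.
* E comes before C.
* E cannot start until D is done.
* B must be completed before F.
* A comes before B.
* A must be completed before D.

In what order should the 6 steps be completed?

A, D, E, C, B, F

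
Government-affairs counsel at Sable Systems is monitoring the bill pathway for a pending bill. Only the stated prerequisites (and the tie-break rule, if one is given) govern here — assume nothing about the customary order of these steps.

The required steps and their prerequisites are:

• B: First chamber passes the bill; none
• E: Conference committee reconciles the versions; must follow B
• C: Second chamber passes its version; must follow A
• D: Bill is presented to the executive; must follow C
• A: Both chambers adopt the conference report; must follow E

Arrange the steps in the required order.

B, E, A, C, D

Only B has no prerequisites, so it is first.
E is the only step now ready → E.
That leaves A as the only ready step → A.
C is the only step now ready → C.
D needed C, now all done → D.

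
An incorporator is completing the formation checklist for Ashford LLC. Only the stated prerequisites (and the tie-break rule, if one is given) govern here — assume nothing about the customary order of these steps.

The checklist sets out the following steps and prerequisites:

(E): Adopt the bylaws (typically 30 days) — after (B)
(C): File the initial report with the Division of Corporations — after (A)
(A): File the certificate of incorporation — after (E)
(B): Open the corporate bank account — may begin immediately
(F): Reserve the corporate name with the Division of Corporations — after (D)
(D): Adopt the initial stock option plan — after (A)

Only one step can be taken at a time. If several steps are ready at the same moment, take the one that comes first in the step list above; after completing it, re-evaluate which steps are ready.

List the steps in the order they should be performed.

(B) has no prerequisites → (B) first.
(E) needed (B), now all done → (E).
(A) is the only step now ready → (A).
Now (C) and (D) have their prerequisites met. (C) is listed earlier, so (C) next.
Next only (D) has its prerequisites met → (D).
(F) needed (D), now all done → (F).

(B) (E) (A) (C) (D) (F)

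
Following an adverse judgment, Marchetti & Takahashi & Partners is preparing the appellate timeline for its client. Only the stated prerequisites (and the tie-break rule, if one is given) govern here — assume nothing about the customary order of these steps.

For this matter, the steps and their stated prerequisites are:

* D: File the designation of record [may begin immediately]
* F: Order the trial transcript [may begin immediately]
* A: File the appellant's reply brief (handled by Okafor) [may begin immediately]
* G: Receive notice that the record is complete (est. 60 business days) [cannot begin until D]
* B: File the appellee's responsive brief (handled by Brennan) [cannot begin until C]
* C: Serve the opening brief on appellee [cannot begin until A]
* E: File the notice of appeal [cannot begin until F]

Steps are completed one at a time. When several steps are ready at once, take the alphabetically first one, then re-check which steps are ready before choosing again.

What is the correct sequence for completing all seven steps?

A, D and F have no prerequisites; A has the earlier label, so A is first.
C now also ready, so the ready set is {C, D, F}; C has the earlier label → C.
B now also ready, so the ready set is {B, D, F}; B has the earlier label → B.
D and F are both available; D has the earlier label → D.
G now also ready, so the ready set is {F, G}; F has the earlier label → F.
Now E and G have their prerequisites met. E has the earlier label, so E next.
G is the only step now ready → G.

A, C, B, D, F, E, G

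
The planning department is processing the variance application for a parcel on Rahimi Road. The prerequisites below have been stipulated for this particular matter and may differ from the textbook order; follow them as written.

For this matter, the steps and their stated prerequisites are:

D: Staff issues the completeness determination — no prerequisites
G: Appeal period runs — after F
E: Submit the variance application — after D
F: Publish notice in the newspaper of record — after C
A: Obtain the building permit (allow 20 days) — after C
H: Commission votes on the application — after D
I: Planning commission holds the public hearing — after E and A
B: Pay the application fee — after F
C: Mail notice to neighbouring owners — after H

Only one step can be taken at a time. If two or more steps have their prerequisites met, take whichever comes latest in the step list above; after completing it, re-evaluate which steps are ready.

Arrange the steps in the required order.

D has no prerequisites → D first.
Now H and E have their prerequisites met. H is listed later, so H next.
Now C and E have their prerequisites met. C is listed later, so C next.
A and F now also ready, so the ready set is {A, F, E}; A is listed later → A.
Now F and E have their prerequisites met. F is listed later, so F next.
B, E and G are all available; B is listed later → B.
E and G are both available; E is listed later → E.
I now also ready, so the ready set is {I, G}; I is listed later → I.
Next only G has its prerequisites met → G.

D → H → C → A → F → B → E → I → G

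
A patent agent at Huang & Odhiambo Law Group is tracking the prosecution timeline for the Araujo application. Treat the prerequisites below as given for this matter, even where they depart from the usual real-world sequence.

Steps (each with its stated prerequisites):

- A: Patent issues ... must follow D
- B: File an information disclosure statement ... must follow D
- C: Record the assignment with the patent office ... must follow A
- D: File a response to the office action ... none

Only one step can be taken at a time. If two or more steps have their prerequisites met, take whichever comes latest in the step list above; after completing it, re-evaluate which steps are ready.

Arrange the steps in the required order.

D has no prerequisites → D first.
Ready: B and A. B is listed later → B.
A is the only step now ready → A.
C needed A, now all done → C.

D B A C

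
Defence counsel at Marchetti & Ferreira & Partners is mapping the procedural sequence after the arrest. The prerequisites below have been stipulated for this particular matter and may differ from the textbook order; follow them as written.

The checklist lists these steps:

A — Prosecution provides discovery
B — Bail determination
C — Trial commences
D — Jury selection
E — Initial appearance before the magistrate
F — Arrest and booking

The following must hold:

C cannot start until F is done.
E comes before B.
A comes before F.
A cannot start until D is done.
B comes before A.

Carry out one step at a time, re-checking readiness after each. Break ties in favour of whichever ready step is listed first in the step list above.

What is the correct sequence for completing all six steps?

Nothing is required for D and E. D is listed earlier → D first.
Next only E has its prerequisites met → E.
That leaves B as the only ready step → B.
A is the only step now ready → A.
F needed A, now all done → F.
C needed F, now all done → C.

D E B A F C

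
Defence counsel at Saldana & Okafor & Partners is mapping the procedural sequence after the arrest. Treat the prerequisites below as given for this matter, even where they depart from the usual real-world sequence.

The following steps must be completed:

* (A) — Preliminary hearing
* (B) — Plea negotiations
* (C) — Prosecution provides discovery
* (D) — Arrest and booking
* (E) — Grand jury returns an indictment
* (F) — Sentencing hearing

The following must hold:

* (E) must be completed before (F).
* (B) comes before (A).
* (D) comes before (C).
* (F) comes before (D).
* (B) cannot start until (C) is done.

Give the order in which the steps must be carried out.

(E) is the only step with nothing outstanding, so it goes first.
(F) needed (E), now all done → (F).
(D) needed (F), now all done → (D).
(C) needed (D), now all done → (C).
That leaves (B) as the only ready step → (B).
(A) is the only step now ready → (A).

(E), (F), (D), (C), (B), (A)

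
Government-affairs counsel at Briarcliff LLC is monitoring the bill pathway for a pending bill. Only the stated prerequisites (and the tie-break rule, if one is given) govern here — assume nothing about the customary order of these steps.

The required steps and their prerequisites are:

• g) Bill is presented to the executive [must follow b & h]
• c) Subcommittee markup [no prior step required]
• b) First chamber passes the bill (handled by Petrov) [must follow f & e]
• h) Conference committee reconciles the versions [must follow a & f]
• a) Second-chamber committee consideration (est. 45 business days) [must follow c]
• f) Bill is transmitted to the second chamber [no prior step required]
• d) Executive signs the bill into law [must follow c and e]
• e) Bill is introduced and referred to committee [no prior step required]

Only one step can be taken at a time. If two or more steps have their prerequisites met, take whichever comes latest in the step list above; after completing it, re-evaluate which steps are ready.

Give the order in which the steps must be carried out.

e, f, b, c, d, a, h, g

e, f and c have no prerequisites; e is listed later, so e is first.
Ready: f and c. f is listed later → f.
Ready: b and c. b is listed later → b.
That leaves c as the only ready step → c.
d and a are both available; d is listed later → d.
That leaves a as the only ready step → a.
That leaves h as the only ready step → h.
g needed h and b, now all done → g.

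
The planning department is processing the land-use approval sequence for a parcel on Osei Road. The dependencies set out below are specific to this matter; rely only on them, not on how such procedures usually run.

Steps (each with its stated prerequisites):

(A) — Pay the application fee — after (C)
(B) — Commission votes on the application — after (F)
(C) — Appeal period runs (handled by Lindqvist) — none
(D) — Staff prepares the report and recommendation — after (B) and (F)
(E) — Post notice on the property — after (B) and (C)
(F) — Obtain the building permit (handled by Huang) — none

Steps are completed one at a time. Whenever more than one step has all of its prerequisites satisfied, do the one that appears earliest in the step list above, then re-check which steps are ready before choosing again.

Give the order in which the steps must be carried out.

(C) → (A) → (F) → (B) → (D) → (E)

Nothing is required for (C) and (F). (C) is listed earlier → (C) first.
Now (A) and (F) have their prerequisites met. (A) is listed earlier, so (A) next.
(F) is the only step now ready → (F).
(B) is the only step now ready → (B).
Ready: (D) and (E). (D) is listed earlier → (D).
That leaves (E) as the only ready step → (E).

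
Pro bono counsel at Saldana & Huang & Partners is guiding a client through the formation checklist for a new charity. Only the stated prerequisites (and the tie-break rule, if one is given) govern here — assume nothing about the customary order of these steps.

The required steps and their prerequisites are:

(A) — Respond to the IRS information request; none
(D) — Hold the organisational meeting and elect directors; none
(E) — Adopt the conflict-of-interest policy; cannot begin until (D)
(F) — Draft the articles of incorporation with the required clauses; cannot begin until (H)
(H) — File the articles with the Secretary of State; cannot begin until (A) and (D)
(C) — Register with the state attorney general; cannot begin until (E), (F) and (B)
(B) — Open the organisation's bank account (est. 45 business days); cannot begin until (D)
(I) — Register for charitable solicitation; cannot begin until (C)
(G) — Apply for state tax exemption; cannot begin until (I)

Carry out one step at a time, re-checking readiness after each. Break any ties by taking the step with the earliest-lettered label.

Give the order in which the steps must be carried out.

(A), (D), (B), (E), (H), (F), (C), (I), (G)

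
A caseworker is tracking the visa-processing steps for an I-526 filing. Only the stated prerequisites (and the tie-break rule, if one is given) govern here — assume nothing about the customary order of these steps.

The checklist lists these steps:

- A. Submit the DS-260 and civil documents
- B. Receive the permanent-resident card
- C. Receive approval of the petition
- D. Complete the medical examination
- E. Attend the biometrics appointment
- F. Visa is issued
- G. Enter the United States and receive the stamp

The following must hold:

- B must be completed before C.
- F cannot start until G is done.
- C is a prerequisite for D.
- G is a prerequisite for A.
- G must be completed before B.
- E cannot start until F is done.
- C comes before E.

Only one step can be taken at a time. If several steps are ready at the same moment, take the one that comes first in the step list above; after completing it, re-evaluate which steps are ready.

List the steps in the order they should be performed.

G A B C D F E

G has no prerequisites → G first.
Ready: A, B and F. A is listed earlier → A.
Ready: B and F. B is listed earlier → B.
C now also ready, so the ready set is {C, F}; C is listed earlier → C.
D now also ready, so the ready set is {D, F}; D is listed earlier → D.
F needed G, now all done → F.
That leaves E as the only ready step → E.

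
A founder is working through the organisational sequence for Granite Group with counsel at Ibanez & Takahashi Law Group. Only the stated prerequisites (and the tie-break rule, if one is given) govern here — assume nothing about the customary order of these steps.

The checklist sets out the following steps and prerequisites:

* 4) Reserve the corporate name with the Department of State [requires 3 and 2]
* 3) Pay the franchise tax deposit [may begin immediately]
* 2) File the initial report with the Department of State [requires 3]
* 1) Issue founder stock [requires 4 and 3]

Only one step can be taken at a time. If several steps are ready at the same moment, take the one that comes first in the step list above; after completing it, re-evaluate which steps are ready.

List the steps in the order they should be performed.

3 2 4 1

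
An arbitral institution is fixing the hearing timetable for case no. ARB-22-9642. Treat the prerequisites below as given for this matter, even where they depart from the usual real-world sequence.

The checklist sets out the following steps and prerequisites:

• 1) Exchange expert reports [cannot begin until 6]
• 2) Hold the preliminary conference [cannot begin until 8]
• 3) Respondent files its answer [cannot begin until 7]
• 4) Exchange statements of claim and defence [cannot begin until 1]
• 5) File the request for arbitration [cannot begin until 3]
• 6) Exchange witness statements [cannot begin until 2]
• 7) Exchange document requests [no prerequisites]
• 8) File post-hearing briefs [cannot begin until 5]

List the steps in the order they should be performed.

7 is the only step with nothing outstanding, so it goes first.
That leaves 3 as the only ready step → 3.
5 needed 3, now all done → 5.
Next only 8 has its prerequisites met → 8.
2 needed 8, now all done → 2.
6 needed 2, now all done → 6.
1 needed 6, now all done → 1.
4 is the only step now ready → 4.

7, 3, 5, 8, 2, 6, 1, 4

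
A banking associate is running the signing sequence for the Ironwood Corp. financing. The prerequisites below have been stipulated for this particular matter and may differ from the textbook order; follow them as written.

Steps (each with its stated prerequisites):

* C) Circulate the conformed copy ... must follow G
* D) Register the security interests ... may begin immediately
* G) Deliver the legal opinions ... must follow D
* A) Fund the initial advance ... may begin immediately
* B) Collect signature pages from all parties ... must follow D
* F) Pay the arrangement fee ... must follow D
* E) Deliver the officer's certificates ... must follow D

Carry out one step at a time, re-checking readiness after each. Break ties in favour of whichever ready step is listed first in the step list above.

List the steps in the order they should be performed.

D G C A B F E

D and A have no prerequisites; D is listed earlier, so D is first.
G, A, B, F and E are all available; G is listed earlier → G.
C now also ready, so the ready set is {C, A, B, F, E}; C is listed earlier → C.
Now A, B, F and E have their prerequisites met. A is listed earlier, so A next.
Now B, F and E have their prerequisites met. B is listed earlier, so B next.
Ready: F and E. F is listed earlier → F.
E needed D, now all done → E.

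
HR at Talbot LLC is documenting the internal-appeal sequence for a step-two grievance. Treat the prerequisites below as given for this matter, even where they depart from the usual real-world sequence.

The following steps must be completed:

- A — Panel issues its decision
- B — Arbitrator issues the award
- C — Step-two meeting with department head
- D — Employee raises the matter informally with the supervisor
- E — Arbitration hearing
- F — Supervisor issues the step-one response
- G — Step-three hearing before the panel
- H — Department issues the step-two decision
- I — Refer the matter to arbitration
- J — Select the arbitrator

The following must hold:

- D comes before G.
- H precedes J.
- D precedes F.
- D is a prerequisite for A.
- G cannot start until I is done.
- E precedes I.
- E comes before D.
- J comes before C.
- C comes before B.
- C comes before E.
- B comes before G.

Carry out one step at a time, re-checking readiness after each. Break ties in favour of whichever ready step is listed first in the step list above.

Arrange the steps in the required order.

H, J, C, B, E, D, A, F, I, G

Only H has no prerequisites, so it is first.
That leaves J as the only ready step → J.
C is the only step now ready → C.
B and E are both available; B is listed earlier → B.
E needed C, now all done → E.
Now D and I have their prerequisites met. D is listed earlier, so D next.
Now A, F and I have their prerequisites met. A is listed earlier, so A next.
Ready: F and I. F is listed earlier → F.
I needed E, now all done → I.
Next only G has its prerequisites met → G.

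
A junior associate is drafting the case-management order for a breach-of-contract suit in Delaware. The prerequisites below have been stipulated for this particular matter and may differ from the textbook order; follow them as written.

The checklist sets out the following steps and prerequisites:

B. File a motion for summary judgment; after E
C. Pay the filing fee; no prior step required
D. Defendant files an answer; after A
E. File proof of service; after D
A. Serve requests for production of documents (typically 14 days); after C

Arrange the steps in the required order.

C, A, D, E, B

C has no prerequisites → C first.
A is the only step now ready → A.
D needed A, now all done → D.
E needed D, now all done → E.
That leaves B as the only ready step → B.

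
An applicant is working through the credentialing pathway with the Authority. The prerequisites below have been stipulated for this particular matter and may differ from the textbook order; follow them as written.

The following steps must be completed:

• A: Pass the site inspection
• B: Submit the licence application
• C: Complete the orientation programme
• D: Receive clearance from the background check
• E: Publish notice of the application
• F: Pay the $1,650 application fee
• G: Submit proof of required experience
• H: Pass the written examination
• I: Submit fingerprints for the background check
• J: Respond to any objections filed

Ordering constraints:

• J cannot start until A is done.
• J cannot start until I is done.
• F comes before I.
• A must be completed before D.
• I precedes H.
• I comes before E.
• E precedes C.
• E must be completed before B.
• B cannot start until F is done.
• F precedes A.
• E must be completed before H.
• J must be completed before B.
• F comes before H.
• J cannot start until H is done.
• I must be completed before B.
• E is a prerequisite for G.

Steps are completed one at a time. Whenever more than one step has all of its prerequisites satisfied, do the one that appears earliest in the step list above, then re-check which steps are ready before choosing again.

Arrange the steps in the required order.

F → A → D → I → E → C → G → H → J → B

F has no prerequisites → F first.
Now A and I have their prerequisites met. A is listed earlier, so A next.
Ready: D and I. D is listed earlier → D.
I is the only step now ready → I.
That leaves E as the only ready step → E.
Ready: C, G and H. C is listed earlier → C.
G and H are both available; G is listed earlier → G.
H is the only step now ready → H.
That leaves J as the only ready step → J.
B is the only step now ready → B.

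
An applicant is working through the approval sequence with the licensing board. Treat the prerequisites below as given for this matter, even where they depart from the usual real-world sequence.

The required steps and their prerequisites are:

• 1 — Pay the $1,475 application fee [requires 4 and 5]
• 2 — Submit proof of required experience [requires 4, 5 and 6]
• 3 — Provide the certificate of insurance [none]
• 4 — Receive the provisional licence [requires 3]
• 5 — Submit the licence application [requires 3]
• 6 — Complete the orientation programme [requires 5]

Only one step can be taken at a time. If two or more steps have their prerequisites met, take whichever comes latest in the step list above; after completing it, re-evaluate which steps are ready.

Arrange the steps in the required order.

3 5 6 4 2 1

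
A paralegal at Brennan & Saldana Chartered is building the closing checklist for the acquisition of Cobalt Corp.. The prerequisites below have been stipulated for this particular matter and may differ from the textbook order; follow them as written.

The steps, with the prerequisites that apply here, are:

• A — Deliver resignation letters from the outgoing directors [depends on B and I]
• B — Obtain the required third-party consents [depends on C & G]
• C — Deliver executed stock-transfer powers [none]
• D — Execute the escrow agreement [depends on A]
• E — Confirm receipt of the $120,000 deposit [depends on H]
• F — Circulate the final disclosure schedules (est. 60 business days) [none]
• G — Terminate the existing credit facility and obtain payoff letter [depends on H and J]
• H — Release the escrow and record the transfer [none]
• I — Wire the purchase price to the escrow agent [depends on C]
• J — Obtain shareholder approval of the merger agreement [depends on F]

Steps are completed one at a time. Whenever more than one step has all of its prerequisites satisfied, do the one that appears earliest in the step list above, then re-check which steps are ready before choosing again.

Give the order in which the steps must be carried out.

C, F, H, E, I, J, G, B, A, D

Nothing is required for C, F and H. C is listed earlier → C first.
F, H and I are all available; F is listed earlier → F.
J now also ready, so the ready set is {H, I, J}; H is listed earlier → H.
Now E, I and J have their prerequisites met. E is listed earlier, so E next.
Now I and J have their prerequisites met. I is listed earlier, so I next.
J is the only step now ready → J.
Next only G has its prerequisites met → G.
B is the only step now ready → B.
A needed B and I, now all done → A.
D is the only step now ready → D.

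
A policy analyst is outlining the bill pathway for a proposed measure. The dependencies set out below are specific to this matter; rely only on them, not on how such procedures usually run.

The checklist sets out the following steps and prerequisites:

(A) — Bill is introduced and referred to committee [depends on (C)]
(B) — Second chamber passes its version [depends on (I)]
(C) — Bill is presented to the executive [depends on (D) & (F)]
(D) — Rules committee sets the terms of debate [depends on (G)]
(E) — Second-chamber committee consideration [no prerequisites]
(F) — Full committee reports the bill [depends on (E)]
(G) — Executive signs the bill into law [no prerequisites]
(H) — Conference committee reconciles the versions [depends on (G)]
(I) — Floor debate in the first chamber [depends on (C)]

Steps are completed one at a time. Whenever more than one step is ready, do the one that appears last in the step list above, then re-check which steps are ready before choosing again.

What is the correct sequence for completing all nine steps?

(G) → (H) → (E) → (F) → (D) → (C) → (I) → (B) → (A)

(G) and (E) have no prerequisites; (G) is listed later, so (G) is first.
(H) and (D) now also ready, so the ready set is {(H), (E), (D)}; (H) is listed later → (H).
Ready: (E) and (D). (E) is listed later → (E).
Now (F) and (D) have their prerequisites met. (F) is listed later, so (F) next.
(D) is the only step now ready → (D).
(C) needed (F) and (D), now all done → (C).
Ready: (I) and (A). (I) is listed later → (I).
(B) now also ready, so the ready set is {(B), (A)}; (B) is listed later → (B).
Next only (A) has its prerequisites met → (A).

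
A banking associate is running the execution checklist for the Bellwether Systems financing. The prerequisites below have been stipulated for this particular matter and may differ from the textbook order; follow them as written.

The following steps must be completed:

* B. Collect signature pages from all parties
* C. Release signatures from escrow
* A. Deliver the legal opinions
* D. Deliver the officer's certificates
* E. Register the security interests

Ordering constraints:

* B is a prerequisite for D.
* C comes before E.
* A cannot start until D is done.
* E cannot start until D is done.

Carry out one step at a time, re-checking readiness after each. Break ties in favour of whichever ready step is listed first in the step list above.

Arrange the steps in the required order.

B and C have no prerequisites; B is listed earlier, so B is first.
Now C and D have their prerequisites met. C is listed earlier, so C next.
Next only D has its prerequisites met → D.
Now A and E have their prerequisites met. A is listed earlier, so A next.
Next only E has its prerequisites met → E.

B, C, D, A, E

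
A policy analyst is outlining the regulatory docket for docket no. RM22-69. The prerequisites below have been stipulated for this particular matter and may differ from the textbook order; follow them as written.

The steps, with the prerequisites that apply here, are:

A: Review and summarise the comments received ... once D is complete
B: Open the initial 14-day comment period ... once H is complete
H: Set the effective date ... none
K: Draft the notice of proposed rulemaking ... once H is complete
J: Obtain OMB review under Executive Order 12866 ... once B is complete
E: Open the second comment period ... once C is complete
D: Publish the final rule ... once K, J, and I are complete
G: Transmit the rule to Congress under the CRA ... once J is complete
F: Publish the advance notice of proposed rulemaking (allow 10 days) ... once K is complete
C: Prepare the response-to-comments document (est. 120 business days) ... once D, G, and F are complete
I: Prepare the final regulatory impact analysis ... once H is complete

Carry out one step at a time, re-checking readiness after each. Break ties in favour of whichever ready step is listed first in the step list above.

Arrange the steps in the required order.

H, B, K, J, G, F, I, D, A, C, E

Only H has no prerequisites, so it is first.
Now B, K and I have their prerequisites met. B is listed earlier, so B next.
Ready: K, J and I. K is listed earlier → K.
F now also ready, so the ready set is {J, F, I}; J is listed earlier → J.
G now also ready, so the ready set is {G, F, I}; G is listed earlier → G.
Now F and I have their prerequisites met. F is listed earlier, so F next.
That leaves I as the only ready step → I.
D needed K, J and I, now all done → D.
Ready: A and C. A is listed earlier → A.
C needed D, G and F, now all done → C.
E is the only step now ready → E.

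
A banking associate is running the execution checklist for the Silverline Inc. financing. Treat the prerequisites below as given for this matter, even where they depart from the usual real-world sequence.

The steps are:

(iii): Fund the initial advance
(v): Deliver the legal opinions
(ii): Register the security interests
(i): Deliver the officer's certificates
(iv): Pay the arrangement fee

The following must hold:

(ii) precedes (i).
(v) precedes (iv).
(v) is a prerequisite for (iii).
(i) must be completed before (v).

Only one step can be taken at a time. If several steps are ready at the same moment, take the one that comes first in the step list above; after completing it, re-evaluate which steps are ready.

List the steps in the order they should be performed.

Only (ii) has no prerequisites, so it is first.
(i) is the only step now ready → (i).
Next only (v) has its prerequisites met → (v).
Now (iii) and (iv) have their prerequisites met. (iii) is listed earlier, so (iii) next.
(iv) is the only step now ready → (iv).

(ii) (i) (v) (iii) (iv)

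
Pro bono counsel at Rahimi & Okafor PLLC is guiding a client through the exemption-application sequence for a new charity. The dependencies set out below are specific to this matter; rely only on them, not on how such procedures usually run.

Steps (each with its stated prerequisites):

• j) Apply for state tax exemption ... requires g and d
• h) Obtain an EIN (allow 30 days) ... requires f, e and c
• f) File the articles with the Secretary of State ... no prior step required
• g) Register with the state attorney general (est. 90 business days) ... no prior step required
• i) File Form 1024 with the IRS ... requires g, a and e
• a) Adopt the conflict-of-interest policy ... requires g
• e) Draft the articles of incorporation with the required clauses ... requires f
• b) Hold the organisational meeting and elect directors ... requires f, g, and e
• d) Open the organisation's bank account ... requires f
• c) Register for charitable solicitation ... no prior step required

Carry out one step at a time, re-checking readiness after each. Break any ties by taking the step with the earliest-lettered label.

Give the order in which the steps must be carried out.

c → f → d → e → g → a → b → h → i → j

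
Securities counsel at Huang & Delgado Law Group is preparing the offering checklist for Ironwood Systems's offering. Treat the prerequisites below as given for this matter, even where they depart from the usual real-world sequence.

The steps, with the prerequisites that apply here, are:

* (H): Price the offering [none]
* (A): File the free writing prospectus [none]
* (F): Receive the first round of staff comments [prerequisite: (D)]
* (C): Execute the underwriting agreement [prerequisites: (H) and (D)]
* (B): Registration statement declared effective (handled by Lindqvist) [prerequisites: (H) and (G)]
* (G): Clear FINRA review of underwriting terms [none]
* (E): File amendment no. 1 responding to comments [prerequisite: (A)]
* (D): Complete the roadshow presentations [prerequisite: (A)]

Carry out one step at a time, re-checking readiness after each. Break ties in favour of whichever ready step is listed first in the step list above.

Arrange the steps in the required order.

Nothing is required for (H), (A) and (G). (H) is listed earlier → (H) first.
(A) and (G) are both available; (A) is listed earlier → (A).
(E) and (D) now also ready, so the ready set is {(G), (E), (D)}; (G) is listed earlier → (G).
(B) now also ready, so the ready set is {(B), (E), (D)}; (B) is listed earlier → (B).
Ready: (E) and (D). (E) is listed earlier → (E).
(D) needed (A), now all done → (D).
Ready: (F) and (C). (F) is listed earlier → (F).
That leaves (C) as the only ready step → (C).

(H) → (A) → (G) → (B) → (E) → (D) → (F) → (C)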